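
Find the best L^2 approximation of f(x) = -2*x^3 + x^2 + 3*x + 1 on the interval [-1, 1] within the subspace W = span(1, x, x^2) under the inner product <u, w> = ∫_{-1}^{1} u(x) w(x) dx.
g(x) = x^2 + 9*x/5 + 1

The best approximation g ∈ W is the orthogonal projection of f onto W. Writing g = a_0 + a_1 x + a_2 x^2, the coefficients solve the normal equations G · a = b where
  G_{ij} = <φ_i, φ_j> and b_i = <f, φ_i>, with φ_0 = 1, φ_1 = x, φ_2 = x^2.
G =
  [2, 0, 2/3]
  [0, 2/3, 0]
  [2/3, 0, 2/5],
b = (8/3, 6/5, 16/15).
Solving gives a_0 = 1, a_1 = 9/5, a_2 = 1, so
  g(x) = x^2 + 9*x/5 + 1.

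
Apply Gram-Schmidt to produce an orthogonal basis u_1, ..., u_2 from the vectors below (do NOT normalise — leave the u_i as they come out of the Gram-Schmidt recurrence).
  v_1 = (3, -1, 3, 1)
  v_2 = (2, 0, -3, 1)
Orthogonal basis:
  u_1 = (3, -1, 3, 1)
  u_2 = (23/10, -1/10, -27/10, 11/10)

Apply the Gram-Schmidt recurrence
  u_1 = v_1
  u_i = v_i − Σ_{j<i} ((v_i · u_j) / (u_j · u_j)) · u_j.

Step by step this gives:
  u_1 = (3, -1, 3, 1)
  u_2 = (23/10, -1/10, -27/10, 11/10)

Orthogonality check:
  u_2 · u_1 = 0 (should be 0)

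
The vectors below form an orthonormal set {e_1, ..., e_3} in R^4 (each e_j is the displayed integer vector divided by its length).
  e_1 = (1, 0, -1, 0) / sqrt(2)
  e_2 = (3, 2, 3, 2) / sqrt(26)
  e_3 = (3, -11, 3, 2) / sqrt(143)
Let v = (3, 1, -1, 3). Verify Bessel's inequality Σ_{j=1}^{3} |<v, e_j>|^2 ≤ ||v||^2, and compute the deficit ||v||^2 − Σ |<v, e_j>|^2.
Σ |<v, e_j>|^2 = 171/11; ||v||^2 = 20; deficit = 49/11

Write each e_j = u_j / sqrt(<u_j, u_j>) where u_j is the displayed integer vector. Then <v, e_j> = <v, u_j> / sqrt(<u_j, u_j>), so |<v, e_j>|^2 = <v, u_j>^2 / <u_j, u_j>.
Coefficients: <v, e_1> = 4/sqrt(2), <v, e_2> = 14/sqrt(26), <v, e_3> = 1/sqrt(143).
Square and sum: Σ |<v, e_j>|^2 = 171/11.
Compute ||v||^2 = v·v = 20.
Deficit = 20 − 171/11 = 49/11 ≥ 0, confirming Bessel's inequality. (The deficit equals ||v − Σ <v,e_j> e_j||^2, the squared distance from v to span{e_j}.)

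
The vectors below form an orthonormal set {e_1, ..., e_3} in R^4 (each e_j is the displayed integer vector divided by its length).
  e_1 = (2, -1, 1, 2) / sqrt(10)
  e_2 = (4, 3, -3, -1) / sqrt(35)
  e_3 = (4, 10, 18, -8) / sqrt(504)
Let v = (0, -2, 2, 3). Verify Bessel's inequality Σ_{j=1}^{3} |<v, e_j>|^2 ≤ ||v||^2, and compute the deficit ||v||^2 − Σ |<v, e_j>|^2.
Σ |<v, e_j>|^2 = 149/9; ||v||^2 = 17; deficit = 4/9

Write each e_j = u_j / sqrt(<u_j, u_j>) where u_j is the displayed integer vector. Then <v, e_j> = <v, u_j> / sqrt(<u_j, u_j>), so |<v, e_j>|^2 = <v, u_j>^2 / <u_j, u_j>.
Coefficients: <v, e_1> = 10/sqrt(10), <v, e_2> = -15/sqrt(35), <v, e_3> = -8/sqrt(504).
Square and sum: Σ |<v, e_j>|^2 = 149/9.
Compute ||v||^2 = v·v = 17.
Deficit = 17 − 149/9 = 4/9 ≥ 0, confirming Bessel's inequality. (The deficit equals ||v − Σ <v,e_j> e_j||^2, the squared distance from v to span{e_j}.)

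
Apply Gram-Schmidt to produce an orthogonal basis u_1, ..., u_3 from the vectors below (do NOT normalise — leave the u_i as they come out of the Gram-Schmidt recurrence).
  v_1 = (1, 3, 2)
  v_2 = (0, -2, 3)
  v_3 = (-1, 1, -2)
Orthogonal basis:
  u_1 = (1, 3, 2)
  u_2 = (0, -2, 3)
  u_3 = (-6/7, 18/91, 12/91)

Apply the Gram-Schmidt recurrence
  u_1 = v_1
  u_i = v_i − Σ_{j<i} ((v_i · u_j) / (u_j · u_j)) · u_j.

Step by step this gives:
  u_1 = (1, 3, 2)
  u_2 = (0, -2, 3)
  u_3 = (-6/7, 18/91, 12/91)

Orthogonality check:
  u_2 · u_1 = 0 (should be 0)
  u_3 · u_1 = 0 (should be 0)
  u_3 · u_2 = 0 (should be 0)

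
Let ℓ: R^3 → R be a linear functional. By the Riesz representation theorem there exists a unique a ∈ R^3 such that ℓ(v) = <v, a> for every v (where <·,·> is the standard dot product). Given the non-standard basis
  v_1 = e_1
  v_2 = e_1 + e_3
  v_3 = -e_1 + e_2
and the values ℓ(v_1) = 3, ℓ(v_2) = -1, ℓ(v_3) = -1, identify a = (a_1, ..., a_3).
a = (3, 2, -4)

Write a = (a_1, ..., a_3) in the standard basis. For each basis vector v_i, ℓ(v_i) = <v_i, a> is a linear equation in the a_j's. Collect the n equations into a matrix system V a = ℓ, where row i of V is v_i (expressed in the standard basis). Since V is invertible (lower-triangular with 1s on the diagonal, up to permutation), solve by back-substitution:
  V =
[[1, 0, 0],
 [1, 0, 1],
 [-1, 1, 0]]
  V a = (3, -1, -1)
Solving gives a = (3, 2, -4).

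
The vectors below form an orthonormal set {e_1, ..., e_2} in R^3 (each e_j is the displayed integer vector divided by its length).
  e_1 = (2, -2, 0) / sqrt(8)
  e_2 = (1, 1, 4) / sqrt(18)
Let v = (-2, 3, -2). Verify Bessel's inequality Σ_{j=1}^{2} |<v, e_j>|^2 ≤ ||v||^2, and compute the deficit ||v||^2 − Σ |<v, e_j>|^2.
Σ |<v, e_j>|^2 = 137/9; ||v||^2 = 17; deficit = 16/9

Write each e_j = u_j / sqrt(<u_j, u_j>) where u_j is the displayed integer vector. Then <v, e_j> = <v, u_j> / sqrt(<u_j, u_j>), so |<v, e_j>|^2 = <v, u_j>^2 / <u_j, u_j>.
Coefficients: <v, e_1> = -10/sqrt(8), <v, e_2> = -7/sqrt(18).
Square and sum: Σ |<v, e_j>|^2 = 137/9.
Compute ||v||^2 = v·v = 17.
Deficit = 17 − 137/9 = 16/9 ≥ 0, confirming Bessel's inequality. (The deficit equals ||v − Σ <v,e_j> e_j||^2, the squared distance from v to span{e_j}.)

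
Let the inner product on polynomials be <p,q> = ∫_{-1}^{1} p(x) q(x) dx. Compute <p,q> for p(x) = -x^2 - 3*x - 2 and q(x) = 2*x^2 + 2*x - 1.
<p,q> = -14/5

Expand the product: p(x)·q(x) = -2*x^4 - 8*x^3 - 9*x^2 - x + 2.
∫_{-1}^{1} of each monomial x^k gives [2/(k+1) if k even, 0 if k odd]. Integrating term-by-term (or equivalently evaluating the antiderivative F(x) = -2*x^5/5 - 2*x^4 - 3*x^3 - x^2/2 + 2*x at the endpoints):
  F(1) − F(−1) = -39/10 − (-11/10) = -14/5.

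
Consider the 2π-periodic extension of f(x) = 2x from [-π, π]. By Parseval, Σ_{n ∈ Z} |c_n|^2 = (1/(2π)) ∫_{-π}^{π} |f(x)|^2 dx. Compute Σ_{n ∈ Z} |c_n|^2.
Σ |c_n|^2 = 4π^2/3

Expand and integrate term by term over [-π, π]:
  ∫ (2x)^2 dx = 4·(2π^3/3); ∫ 2·2·(0)·x dx = 0 (odd integrand); ∫ 0^2 dx = 0·2π.
So (1/(2π)) ∫_{-π}^{π} (2x)^2 dx = 4π^2/3 + 0 = 4π^2/3.
Parseval ⇒ Σ |c_n|^2 = 4π^2/3.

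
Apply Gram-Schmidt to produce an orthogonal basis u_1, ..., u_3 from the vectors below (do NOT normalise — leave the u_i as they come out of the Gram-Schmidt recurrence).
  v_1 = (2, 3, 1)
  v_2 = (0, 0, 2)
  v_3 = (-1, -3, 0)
Orthogonal basis:
  u_1 = (2, 3, 1)
  u_2 = (-2/7, -3/7, 13/7)
  u_3 = (9/13, -6/13, 0)

Apply the Gram-Schmidt recurrence
  u_1 = v_1
  u_i = v_i − Σ_{j<i} ((v_i · u_j) / (u_j · u_j)) · u_j.

Step by step this gives:
  u_1 = (2, 3, 1)
  u_2 = (-2/7, -3/7, 13/7)
  u_3 = (9/13, -6/13, 0)

Orthogonality check:
  u_2 · u_1 = 0 (should be 0)
  u_3 · u_1 = 0 (should be 0)
  u_3 · u_2 = 0 (should be 0)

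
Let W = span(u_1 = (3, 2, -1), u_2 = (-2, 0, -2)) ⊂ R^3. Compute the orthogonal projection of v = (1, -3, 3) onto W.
proj_W(v) = (1/3, -5/3, 11/3)

Set up U = [u_1 | ... | u_2] ∈ R^(3×2). The projector onto W = col(U) is P = U (U^T U)^(-1) U^T.
Compute U^T U =
  [14, -4]
  [-4, 8],
and U^T v = (-6, -8).
Solve U^T U · c = U^T v for the coefficients: c = (-5/6, -17/12). The projection is proj_W(v) = U c.
Check: (v - proj_W(v)) · u_1 = 0  (should be 0).
Check: (v - proj_W(v)) · u_2 = 0  (should be 0).
Result: proj_W(v) = (1/3, -5/3, 11/3).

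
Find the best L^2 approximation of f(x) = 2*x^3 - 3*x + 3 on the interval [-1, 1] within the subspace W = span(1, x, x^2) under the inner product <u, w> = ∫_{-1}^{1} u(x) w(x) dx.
g(x) = 3 - 9*x/5

The best approximation g ∈ W is the orthogonal projection of f onto W. Writing g = a_0 + a_1 x + a_2 x^2, the coefficients solve the normal equations G · a = b where
  G_{ij} = <φ_i, φ_j> and b_i = <f, φ_i>, with φ_0 = 1, φ_1 = x, φ_2 = x^2.
G =
  [2, 0, 2/3]
  [0, 2/3, 0]
  [2/3, 0, 2/5],
b = (6, -6/5, 2).
Solving gives a_0 = 3, a_1 = -9/5, a_2 = 0, so
  g(x) = 3 - 9*x/5.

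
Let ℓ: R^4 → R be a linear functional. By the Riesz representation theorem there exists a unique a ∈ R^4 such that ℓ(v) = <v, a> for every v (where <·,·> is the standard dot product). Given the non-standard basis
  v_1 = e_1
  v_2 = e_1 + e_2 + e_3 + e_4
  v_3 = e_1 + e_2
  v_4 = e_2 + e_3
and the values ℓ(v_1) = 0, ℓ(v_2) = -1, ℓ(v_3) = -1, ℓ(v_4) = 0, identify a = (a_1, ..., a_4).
a = (0, -1, 1, -1)

Write a = (a_1, ..., a_4) in the standard basis. For each basis vector v_i, ℓ(v_i) = <v_i, a> is a linear equation in the a_j's. Collect the n equations into a matrix system V a = ℓ, where row i of V is v_i (expressed in the standard basis). Since V is invertible (lower-triangular with 1s on the diagonal, up to permutation), solve by back-substitution:
  V =
[[1, 0, 0, 0],
 [1, 1, 1, 1],
 [1, 1, 0, 0],
 [0, 1, 1, 0]]
  V a = (0, -1, -1, 0)
Solving gives a = (0, -1, 1, -1).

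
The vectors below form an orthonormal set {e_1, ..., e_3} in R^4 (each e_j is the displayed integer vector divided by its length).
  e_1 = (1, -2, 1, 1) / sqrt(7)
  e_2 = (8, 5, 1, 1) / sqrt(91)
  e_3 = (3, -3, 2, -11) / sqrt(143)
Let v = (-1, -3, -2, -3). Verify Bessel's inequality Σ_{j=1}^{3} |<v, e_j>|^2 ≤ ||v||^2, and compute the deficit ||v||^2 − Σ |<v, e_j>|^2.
Σ |<v, e_j>|^2 = 189/11; ||v||^2 = 23; deficit = 64/11

Write each e_j = u_j / sqrt(<u_j, u_j>) where u_j is the displayed integer vector. Then <v, e_j> = <v, u_j> / sqrt(<u_j, u_j>), so |<v, e_j>|^2 = <v, u_j>^2 / <u_j, u_j>.
Coefficients: <v, e_1> = 0/sqrt(7), <v, e_2> = -28/sqrt(91), <v, e_3> = 35/sqrt(143).
Square and sum: Σ |<v, e_j>|^2 = 189/11.
Compute ||v||^2 = v·v = 23.
Deficit = 23 − 189/11 = 64/11 ≥ 0, confirming Bessel's inequality. (The deficit equals ||v − Σ <v,e_j> e_j||^2, the squared distance from v to span{e_j}.)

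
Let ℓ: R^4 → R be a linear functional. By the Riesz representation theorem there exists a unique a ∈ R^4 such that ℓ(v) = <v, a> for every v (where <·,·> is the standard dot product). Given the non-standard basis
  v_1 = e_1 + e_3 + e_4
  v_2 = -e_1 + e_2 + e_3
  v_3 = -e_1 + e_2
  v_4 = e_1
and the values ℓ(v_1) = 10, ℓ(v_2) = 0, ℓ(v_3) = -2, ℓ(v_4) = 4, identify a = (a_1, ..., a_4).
a = (4, 2, 2, 4)

Write a = (a_1, ..., a_4) in the standard basis. For each basis vector v_i, ℓ(v_i) = <v_i, a> is a linear equation in the a_j's. Collect the n equations into a matrix system V a = ℓ, where row i of V is v_i (expressed in the standard basis). Since V is invertible (lower-triangular with 1s on the diagonal, up to permutation), solve by back-substitution:
  V =
[[1, 0, 1, 1],
 [-1, 1, 1, 0],
 [-1, 1, 0, 0],
 [1, 0, 0, 0]]
  V a = (10, 0, -2, 4)
Solving gives a = (4, 2, 2, 4).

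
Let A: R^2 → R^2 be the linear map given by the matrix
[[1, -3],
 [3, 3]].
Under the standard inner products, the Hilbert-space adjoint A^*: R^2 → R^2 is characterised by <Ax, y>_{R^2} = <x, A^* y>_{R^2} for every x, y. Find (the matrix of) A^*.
A^* = A^T =
[[1, 3],
 [-3, 3]]

For real matrices with standard dot products, the defining identity <Ax, y> = <x, A^* y> gives (Ax)^T y = x^T (A^*) y, i.e. x^T A^T y = x^T (A^*) y. Since this holds for all x, y, we must have A^* = A^T. Therefore
A^* =
[[1, 3],
 [-3, 3]].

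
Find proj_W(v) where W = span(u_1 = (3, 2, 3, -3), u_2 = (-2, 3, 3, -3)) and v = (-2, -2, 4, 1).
proj_W(v) = (-941/637, 391/637, 18/49, -18/49)

Set up U = [u_1 | ... | u_2] ∈ R^(4×2). The projector onto W = col(U) is P = U (U^T U)^(-1) U^T.
Compute U^T U =
  [31, 18]
  [18, 31],
and U^T v = (-1, 7).
Solve U^T U · c = U^T v for the coefficients: c = (-157/637, 235/637). The projection is proj_W(v) = U c.
Check: (v - proj_W(v)) · u_1 = 0  (should be 0).
Check: (v - proj_W(v)) · u_2 = 0  (should be 0).
Result: proj_W(v) = (-941/637, 391/637, 18/49, -18/49).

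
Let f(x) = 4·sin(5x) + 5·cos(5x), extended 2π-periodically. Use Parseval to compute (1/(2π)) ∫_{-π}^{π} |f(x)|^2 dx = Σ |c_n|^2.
Σ |c_n|^2 = 41/2

Expand |f|^2 and use orthogonality of {sin(nx), cos(mx)} on [-π, π]:
  ∫_{-π}^{π} sin(nx)^2 dx = π, ∫ cos(mx)^2 dx = π, and cross terms integrate to 0.
So ∫_{-π}^{π} f(x)^2 dx = 4^2 · π + 5^2 · π = (16 + 25)π.
Divide by 2π: (16 + 25)/2 = 41/2.
By Parseval, this equals Σ |c_n|^2.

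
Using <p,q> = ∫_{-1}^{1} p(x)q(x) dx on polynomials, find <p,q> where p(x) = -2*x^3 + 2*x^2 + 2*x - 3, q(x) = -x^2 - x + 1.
<p,q> = -4

Expand the product: p(x)·q(x) = 2*x^5 - 6*x^3 + 3*x^2 + 5*x - 3.
∫_{-1}^{1} of each monomial x^k gives [2/(k+1) if k even, 0 if k odd]. Integrating term-by-term (or equivalently evaluating the antiderivative F(x) = x^6/3 - 3*x^4/2 + x^3 + 5*x^2/2 - 3*x at the endpoints):
  F(1) − F(−1) = -2/3 − (10/3) = -4.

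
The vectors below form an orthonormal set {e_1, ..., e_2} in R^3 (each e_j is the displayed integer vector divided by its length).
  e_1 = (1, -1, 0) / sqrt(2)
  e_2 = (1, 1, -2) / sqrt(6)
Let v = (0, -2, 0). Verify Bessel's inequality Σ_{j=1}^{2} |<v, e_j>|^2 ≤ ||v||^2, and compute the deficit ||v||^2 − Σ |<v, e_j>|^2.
Σ |<v, e_j>|^2 = 8/3; ||v||^2 = 4; deficit = 4/3

Write each e_j = u_j / sqrt(<u_j, u_j>) where u_j is the displayed integer vector. Then <v, e_j> = <v, u_j> / sqrt(<u_j, u_j>), so |<v, e_j>|^2 = <v, u_j>^2 / <u_j, u_j>.
Coefficients: <v, e_1> = 2/sqrt(2), <v, e_2> = -2/sqrt(6).
Square and sum: Σ |<v, e_j>|^2 = 8/3.
Compute ||v||^2 = v·v = 4.
Deficit = 4 − 8/3 = 4/3 ≥ 0, confirming Bessel's inequality. (The deficit equals ||v − Σ <v,e_j> e_j||^2, the squared distance from v to span{e_j}.)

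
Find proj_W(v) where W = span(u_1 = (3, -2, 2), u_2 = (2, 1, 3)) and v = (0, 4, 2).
proj_W(v) = (-8/23, 87/23, 53/23)

Set up U = [u_1 | ... | u_2] ∈ R^(3×2). The projector onto W = col(U) is P = U (U^T U)^(-1) U^T.
Compute U^T U =
  [17, 10]
  [10, 14],
and U^T v = (-4, 10).
Solve U^T U · c = U^T v for the coefficients: c = (-26/23, 35/23). The projection is proj_W(v) = U c.
Check: (v - proj_W(v)) · u_1 = 0  (should be 0).
Check: (v - proj_W(v)) · u_2 = 0  (should be 0).
Result: proj_W(v) = (-8/23, 87/23, 53/23).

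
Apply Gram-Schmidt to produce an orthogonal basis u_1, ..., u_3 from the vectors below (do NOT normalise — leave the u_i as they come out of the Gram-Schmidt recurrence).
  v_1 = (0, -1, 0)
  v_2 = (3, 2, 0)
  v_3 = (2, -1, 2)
Orthogonal basis:
  u_1 = (0, -1, 0)
  u_2 = (3, 0, 0)
  u_3 = (0, 0, 2)

Apply the Gram-Schmidt recurrence
  u_1 = v_1
  u_i = v_i − Σ_{j<i} ((v_i · u_j) / (u_j · u_j)) · u_j.

Step by step this gives:
  u_1 = (0, -1, 0)
  u_2 = (3, 0, 0)
  u_3 = (0, 0, 2)

Orthogonality check:
  u_2 · u_1 = 0 (should be 0)
  u_3 · u_1 = 0 (should be 0)
  u_3 · u_2 = 0 (should be 0)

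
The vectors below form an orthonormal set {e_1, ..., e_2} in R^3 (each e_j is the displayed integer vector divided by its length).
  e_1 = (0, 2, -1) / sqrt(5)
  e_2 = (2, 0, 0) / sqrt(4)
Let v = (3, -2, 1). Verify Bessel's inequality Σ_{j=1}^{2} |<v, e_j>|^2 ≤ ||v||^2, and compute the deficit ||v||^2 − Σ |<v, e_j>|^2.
Σ |<v, e_j>|^2 = 14; ||v||^2 = 14; deficit = 0

Write each e_j = u_j / sqrt(<u_j, u_j>) where u_j is the displayed integer vector. Then <v, e_j> = <v, u_j> / sqrt(<u_j, u_j>), so |<v, e_j>|^2 = <v, u_j>^2 / <u_j, u_j>.
Coefficients: <v, e_1> = -5/sqrt(5), <v, e_2> = 6/sqrt(4).
Square and sum: Σ |<v, e_j>|^2 = 14.
Compute ||v||^2 = v·v = 14.
Deficit = 14 − 14 = 0 ≥ 0, confirming Bessel's inequality. (The deficit equals ||v − Σ <v,e_j> e_j||^2, the squared distance from v to span{e_j}.)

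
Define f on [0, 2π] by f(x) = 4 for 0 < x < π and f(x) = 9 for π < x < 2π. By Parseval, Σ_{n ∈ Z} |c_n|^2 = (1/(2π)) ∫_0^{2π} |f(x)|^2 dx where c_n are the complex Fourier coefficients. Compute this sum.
Σ |c_n|^2 = 97/2

Parseval equates the L^2 energy of f (normalised by 1/(2π)) with the ℓ^2 sum of its Fourier coefficients: (1/(2π)) ∫_0^{2π} |f|^2 = Σ |c_n|^2.
Compute the left side: (1/(2π)) [∫_0^π 4^2 dx + ∫_π^{2π} 9^2 dx] = (1/(2π)) · (16π + 81π) = (16 + 81)/2 = 97/2.
So Σ_{n ∈ Z} |c_n|^2 = 97/2.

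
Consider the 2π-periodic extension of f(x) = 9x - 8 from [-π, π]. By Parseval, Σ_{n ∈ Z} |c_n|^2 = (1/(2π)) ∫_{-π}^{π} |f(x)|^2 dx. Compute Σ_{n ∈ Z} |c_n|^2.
Σ |c_n|^2 = 27π^2 + 64

Expand and integrate term by term over [-π, π]:
  ∫ (9x)^2 dx = 81·(2π^3/3); ∫ 2·9·(-8)·x dx = 0 (odd integrand); ∫ (-8)^2 dx = 64·2π.
So (1/(2π)) ∫_{-π}^{π} (9x - 8)^2 dx = 81π^2/3 + 64 = 27π^2 + 64.
Parseval ⇒ Σ |c_n|^2 = 27π^2 + 64.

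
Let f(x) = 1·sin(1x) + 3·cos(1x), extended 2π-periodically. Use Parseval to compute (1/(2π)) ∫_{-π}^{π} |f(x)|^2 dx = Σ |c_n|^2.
Σ |c_n|^2 = 5

Expand |f|^2 and use orthogonality of {sin(nx), cos(mx)} on [-π, π]:
  ∫_{-π}^{π} sin(nx)^2 dx = π, ∫ cos(mx)^2 dx = π, and cross terms integrate to 0.
So ∫_{-π}^{π} f(x)^2 dx = 1^2 · π + 3^2 · π = (1 + 9)π.
Divide by 2π: (1 + 9)/2 = 5.
By Parseval, this equals Σ |c_n|^2.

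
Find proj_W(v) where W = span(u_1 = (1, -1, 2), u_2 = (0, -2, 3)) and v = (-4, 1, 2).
proj_W(v) = (-45/14, -19/14, 3/7)

Set up U = [u_1 | ... | u_2] ∈ R^(3×2). The projector onto W = col(U) is P = U (U^T U)^(-1) U^T.
Compute U^T U =
  [6, 8]
  [8, 13],
and U^T v = (-1, 4).
Solve U^T U · c = U^T v for the coefficients: c = (-45/14, 16/7). The projection is proj_W(v) = U c.
Check: (v - proj_W(v)) · u_1 = 0  (should be 0).
Check: (v - proj_W(v)) · u_2 = 0  (should be 0).
Result: proj_W(v) = (-45/14, -19/14, 3/7).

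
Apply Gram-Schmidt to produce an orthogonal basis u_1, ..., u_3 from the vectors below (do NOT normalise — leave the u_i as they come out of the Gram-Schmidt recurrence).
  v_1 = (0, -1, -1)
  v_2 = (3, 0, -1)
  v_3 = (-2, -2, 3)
Orthogonal basis:
  u_1 = (0, -1, -1)
  u_2 = (3, 1/2, -1/2)
  u_3 = (13/19, -39/19, 39/19)

Apply the Gram-Schmidt recurrence
  u_1 = v_1
  u_i = v_i − Σ_{j<i} ((v_i · u_j) / (u_j · u_j)) · u_j.

Step by step this gives:
  u_1 = (0, -1, -1)
  u_2 = (3, 1/2, -1/2)
  u_3 = (13/19, -39/19, 39/19)

Orthogonality check:
  u_2 · u_1 = 0 (should be 0)
  u_3 · u_1 = 0 (should be 0)
  u_3 · u_2 = 0 (should be 0)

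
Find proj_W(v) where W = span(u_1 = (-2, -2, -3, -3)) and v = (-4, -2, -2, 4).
proj_W(v) = (-6/13, -6/13, -9/13, -9/13)

Set up U = [u_1 | ... | u_1] ∈ R^(4×1). The projector onto W = col(U) is P = U (U^T U)^(-1) U^T.
Compute U^T U =
  [26],
and U^T v = (6).
Solve U^T U · c = U^T v for the coefficients: c = (3/13). The projection is proj_W(v) = U c.
Check: (v - proj_W(v)) · u_1 = 0  (should be 0).
Result: proj_W(v) = (-6/13, -6/13, -9/13, -9/13).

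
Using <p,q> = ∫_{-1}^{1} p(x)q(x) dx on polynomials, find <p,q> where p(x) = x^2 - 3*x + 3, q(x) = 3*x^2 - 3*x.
<p,q> = 66/5

Expand the product: p(x)·q(x) = 3*x^4 - 12*x^3 + 18*x^2 - 9*x.
∫_{-1}^{1} of each monomial x^k gives [2/(k+1) if k even, 0 if k odd]. Integrating term-by-term (or equivalently evaluating the antiderivative F(x) = 3*x^5/5 - 3*x^4 + 6*x^3 - 9*x^2/2 at the endpoints):
  F(1) − F(−1) = -9/10 − (-141/10) = 66/5.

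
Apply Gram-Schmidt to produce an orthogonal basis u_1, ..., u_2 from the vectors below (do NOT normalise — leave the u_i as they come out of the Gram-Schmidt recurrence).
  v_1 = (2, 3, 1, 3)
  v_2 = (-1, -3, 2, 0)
Orthogonal basis:
  u_1 = (2, 3, 1, 3)
  u_2 = (-5/23, -42/23, 55/23, 27/23)

Apply the Gram-Schmidt recurrence
  u_1 = v_1
  u_i = v_i − Σ_{j<i} ((v_i · u_j) / (u_j · u_j)) · u_j.

Step by step this gives:
  u_1 = (2, 3, 1, 3)
  u_2 = (-5/23, -42/23, 55/23, 27/23)

Orthogonality check:
  u_2 · u_1 = 0 (should be 0)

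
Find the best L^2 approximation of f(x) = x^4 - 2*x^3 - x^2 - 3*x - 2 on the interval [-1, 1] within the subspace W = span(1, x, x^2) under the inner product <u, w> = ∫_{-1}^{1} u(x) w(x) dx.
g(x) = -x^2/7 - 21*x/5 - 73/35

The best approximation g ∈ W is the orthogonal projection of f onto W. Writing g = a_0 + a_1 x + a_2 x^2, the coefficients solve the normal equations G · a = b where
  G_{ij} = <φ_i, φ_j> and b_i = <f, φ_i>, with φ_0 = 1, φ_1 = x, φ_2 = x^2.
G =
  [2, 0, 2/3]
  [0, 2/3, 0]
  [2/3, 0, 2/5],
b = (-64/15, -14/5, -152/105).
Solving gives a_0 = -73/35, a_1 = -21/5, a_2 = -1/7, so
  g(x) = -x^2/7 - 21*x/5 - 73/35.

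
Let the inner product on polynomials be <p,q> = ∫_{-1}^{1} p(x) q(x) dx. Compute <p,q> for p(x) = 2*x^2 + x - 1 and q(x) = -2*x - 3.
<p,q> = 2/3

Expand the product: p(x)·q(x) = -4*x^3 - 8*x^2 - x + 3.
∫_{-1}^{1} of each monomial x^k gives [2/(k+1) if k even, 0 if k odd]. Integrating term-by-term (or equivalently evaluating the antiderivative F(x) = -x^4 - 8*x^3/3 - x^2/2 + 3*x at the endpoints):
  F(1) − F(−1) = -7/6 − (-11/6) = 2/3.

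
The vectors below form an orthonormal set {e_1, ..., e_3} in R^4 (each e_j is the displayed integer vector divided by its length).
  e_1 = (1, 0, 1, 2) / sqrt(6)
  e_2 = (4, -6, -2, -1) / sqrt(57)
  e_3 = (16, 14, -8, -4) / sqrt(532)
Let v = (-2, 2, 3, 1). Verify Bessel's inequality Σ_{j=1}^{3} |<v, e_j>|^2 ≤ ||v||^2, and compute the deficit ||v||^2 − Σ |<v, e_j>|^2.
Σ |<v, e_j>|^2 = 227/14; ||v||^2 = 18; deficit = 25/14

Write each e_j = u_j / sqrt(<u_j, u_j>) where u_j is the displayed integer vector. Then <v, e_j> = <v, u_j> / sqrt(<u_j, u_j>), so |<v, e_j>|^2 = <v, u_j>^2 / <u_j, u_j>.
Coefficients: <v, e_1> = 3/sqrt(6), <v, e_2> = -27/sqrt(57), <v, e_3> = -32/sqrt(532).
Square and sum: Σ |<v, e_j>|^2 = 227/14.
Compute ||v||^2 = v·v = 18.
Deficit = 18 − 227/14 = 25/14 ≥ 0, confirming Bessel's inequality. (The deficit equals ||v − Σ <v,e_j> e_j||^2, the squared distance from v to span{e_j}.)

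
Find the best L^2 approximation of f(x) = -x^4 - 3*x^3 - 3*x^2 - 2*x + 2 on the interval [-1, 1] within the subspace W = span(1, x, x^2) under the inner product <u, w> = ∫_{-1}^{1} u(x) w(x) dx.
g(x) = -27*x^2/7 - 19*x/5 + 73/35

The best approximation g ∈ W is the orthogonal projection of f onto W. Writing g = a_0 + a_1 x + a_2 x^2, the coefficients solve the normal equations G · a = b where
  G_{ij} = <φ_i, φ_j> and b_i = <f, φ_i>, with φ_0 = 1, φ_1 = x, φ_2 = x^2.
G =
  [2, 0, 2/3]
  [0, 2/3, 0]
  [2/3, 0, 2/5],
b = (8/5, -38/15, -16/105).
Solving gives a_0 = 73/35, a_1 = -19/5, a_2 = -27/7, so
  g(x) = -27*x^2/7 - 19*x/5 + 73/35.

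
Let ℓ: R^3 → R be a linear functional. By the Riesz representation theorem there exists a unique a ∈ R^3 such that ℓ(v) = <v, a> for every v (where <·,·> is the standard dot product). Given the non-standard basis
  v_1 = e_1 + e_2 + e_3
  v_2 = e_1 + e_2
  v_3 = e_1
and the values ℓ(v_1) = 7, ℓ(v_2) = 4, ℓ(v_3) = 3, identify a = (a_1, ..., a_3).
a = (3, 1, 3)

Write a = (a_1, ..., a_3) in the standard basis. For each basis vector v_i, ℓ(v_i) = <v_i, a> is a linear equation in the a_j's. Collect the n equations into a matrix system V a = ℓ, where row i of V is v_i (expressed in the standard basis). Since V is invertible (lower-triangular with 1s on the diagonal, up to permutation), solve by back-substitution:
  V =
[[1, 1, 1],
 [1, 1, 0],
 [1, 0, 0]]
  V a = (7, 4, 3)
Solving gives a = (3, 1, 3).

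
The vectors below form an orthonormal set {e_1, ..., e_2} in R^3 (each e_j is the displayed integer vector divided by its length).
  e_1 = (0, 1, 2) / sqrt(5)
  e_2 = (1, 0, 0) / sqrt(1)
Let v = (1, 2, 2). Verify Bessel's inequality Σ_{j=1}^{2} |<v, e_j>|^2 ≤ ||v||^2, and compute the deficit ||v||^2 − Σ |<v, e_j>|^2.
Σ |<v, e_j>|^2 = 41/5; ||v||^2 = 9; deficit = 4/5

Write each e_j = u_j / sqrt(<u_j, u_j>) where u_j is the displayed integer vector. Then <v, e_j> = <v, u_j> / sqrt(<u_j, u_j>), so |<v, e_j>|^2 = <v, u_j>^2 / <u_j, u_j>.
Coefficients: <v, e_1> = 6/sqrt(5), <v, e_2> = 1/sqrt(1).
Square and sum: Σ |<v, e_j>|^2 = 41/5.
Compute ||v||^2 = v·v = 9.
Deficit = 9 − 41/5 = 4/5 ≥ 0, confirming Bessel's inequality. (The deficit equals ||v − Σ <v,e_j> e_j||^2, the squared distance from v to span{e_j}.)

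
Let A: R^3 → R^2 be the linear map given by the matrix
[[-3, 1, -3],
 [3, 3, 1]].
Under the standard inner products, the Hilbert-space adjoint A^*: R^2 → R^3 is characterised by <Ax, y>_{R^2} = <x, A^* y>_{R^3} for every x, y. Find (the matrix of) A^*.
A^* = A^T =
[[-3, 3],
 [1, 3],
 [-3, 1]]

For real matrices with standard dot products, the defining identity <Ax, y> = <x, A^* y> gives (Ax)^T y = x^T (A^*) y, i.e. x^T A^T y = x^T (A^*) y. Since this holds for all x, y, we must have A^* = A^T. Therefore
A^* =
[[-3, 3],
 [1, 3],
 [-3, 1]].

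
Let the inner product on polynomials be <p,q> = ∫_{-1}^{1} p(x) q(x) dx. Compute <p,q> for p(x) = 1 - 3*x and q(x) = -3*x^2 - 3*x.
<p,q> = 4

Expand the product: p(x)·q(x) = 9*x^3 + 6*x^2 - 3*x.
∫_{-1}^{1} of each monomial x^k gives [2/(k+1) if k even, 0 if k odd]. Integrating term-by-term (or equivalently evaluating the antiderivative F(x) = 9*x^4/4 + 2*x^3 - 3*x^2/2 at the endpoints):
  F(1) − F(−1) = 11/4 − (-5/4) = 4.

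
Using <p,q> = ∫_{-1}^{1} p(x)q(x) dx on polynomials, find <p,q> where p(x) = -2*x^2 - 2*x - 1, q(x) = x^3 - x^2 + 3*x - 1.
<p,q> = 0

Expand the product: p(x)·q(x) = -2*x^5 - 5*x^3 - 3*x^2 - x + 1.
∫_{-1}^{1} of each monomial x^k gives [2/(k+1) if k even, 0 if k odd]. Integrating term-by-term (or equivalently evaluating the antiderivative F(x) = -x^6/3 - 5*x^4/4 - x^3 - x^2/2 + x at the endpoints):
  F(1) − F(−1) = -25/12 − (-25/12) = 0.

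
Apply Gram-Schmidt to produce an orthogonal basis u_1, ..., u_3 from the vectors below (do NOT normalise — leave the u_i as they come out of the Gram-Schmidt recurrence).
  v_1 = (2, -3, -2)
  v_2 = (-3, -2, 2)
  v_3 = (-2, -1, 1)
Orthogonal basis:
  u_1 = (2, -3, -2)
  u_2 = (-43/17, -46/17, 26/17)
  u_3 = (-50/273, 10/273, -5/21)

Apply the Gram-Schmidt recurrence
  u_1 = v_1
  u_i = v_i − Σ_{j<i} ((v_i · u_j) / (u_j · u_j)) · u_j.

Step by step this gives:
  u_1 = (2, -3, -2)
  u_2 = (-43/17, -46/17, 26/17)
  u_3 = (-50/273, 10/273, -5/21)

Orthogonality check:
  u_2 · u_1 = 0 (should be 0)
  u_3 · u_1 = 0 (should be 0)
  u_3 · u_2 = 0 (should be 0)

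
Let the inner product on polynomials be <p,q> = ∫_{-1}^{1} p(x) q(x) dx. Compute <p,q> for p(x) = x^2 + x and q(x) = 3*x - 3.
<p,q> = 0

Expand the product: p(x)·q(x) = 3*x^3 - 3*x.
∫_{-1}^{1} of each monomial x^k gives [2/(k+1) if k even, 0 if k odd]. Integrating term-by-term (or equivalently evaluating the antiderivative F(x) = 3*x^4/4 - 3*x^2/2 at the endpoints):
  F(1) − F(−1) = -3/4 − (-3/4) = 0.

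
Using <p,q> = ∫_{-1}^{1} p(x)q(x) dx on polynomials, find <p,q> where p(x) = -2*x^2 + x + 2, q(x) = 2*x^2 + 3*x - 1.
<p,q> = 2/5

Expand the product: p(x)·q(x) = -4*x^4 - 4*x^3 + 9*x^2 + 5*x - 2.
∫_{-1}^{1} of each monomial x^k gives [2/(k+1) if k even, 0 if k odd]. Integrating term-by-term (or equivalently evaluating the antiderivative F(x) = -4*x^5/5 - x^4 + 3*x^3 + 5*x^2/2 - 2*x at the endpoints):
  F(1) − F(−1) = 17/10 − (13/10) = 2/5.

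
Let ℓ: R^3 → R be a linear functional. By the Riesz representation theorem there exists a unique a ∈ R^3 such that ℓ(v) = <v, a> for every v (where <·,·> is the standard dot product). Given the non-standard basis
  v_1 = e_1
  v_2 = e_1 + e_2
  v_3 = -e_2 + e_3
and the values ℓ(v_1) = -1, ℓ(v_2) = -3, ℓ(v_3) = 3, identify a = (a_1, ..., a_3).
a = (-1, -2, 1)

Write a = (a_1, ..., a_3) in the standard basis. For each basis vector v_i, ℓ(v_i) = <v_i, a> is a linear equation in the a_j's. Collect the n equations into a matrix system V a = ℓ, where row i of V is v_i (expressed in the standard basis). Since V is invertible (lower-triangular with 1s on the diagonal, up to permutation), solve by back-substitution:
  V =
[[1, 0, 0],
 [1, 1, 0],
 [0, -1, 1]]
  V a = (-1, -3, 3)
Solving gives a = (-1, -2, 1).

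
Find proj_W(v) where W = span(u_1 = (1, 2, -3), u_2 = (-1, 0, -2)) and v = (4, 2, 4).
proj_W(v) = (188/45, 16/9, 176/45)

Set up U = [u_1 | ... | u_2] ∈ R^(3×2). The projector onto W = col(U) is P = U (U^T U)^(-1) U^T.
Compute U^T U =
  [14, 5]
  [5, 5],
and U^T v = (-4, -12).
Solve U^T U · c = U^T v for the coefficients: c = (8/9, -148/45). The projection is proj_W(v) = U c.
Check: (v - proj_W(v)) · u_1 = 0  (should be 0).
Check: (v - proj_W(v)) · u_2 = 0  (should be 0).
Result: proj_W(v) = (188/45, 16/9, 176/45).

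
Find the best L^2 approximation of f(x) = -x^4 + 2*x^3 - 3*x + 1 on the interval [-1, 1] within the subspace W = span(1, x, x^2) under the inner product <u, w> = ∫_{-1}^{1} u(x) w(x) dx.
g(x) = -6*x^2/7 - 9*x/5 + 38/35

The best approximation g ∈ W is the orthogonal projection of f onto W. Writing g = a_0 + a_1 x + a_2 x^2, the coefficients solve the normal equations G · a = b where
  G_{ij} = <φ_i, φ_j> and b_i = <f, φ_i>, with φ_0 = 1, φ_1 = x, φ_2 = x^2.
G =
  [2, 0, 2/3]
  [0, 2/3, 0]
  [2/3, 0, 2/5],
b = (8/5, -6/5, 8/21).
Solving gives a_0 = 38/35, a_1 = -9/5, a_2 = -6/7, so
  g(x) = -6*x^2/7 - 9*x/5 + 38/35.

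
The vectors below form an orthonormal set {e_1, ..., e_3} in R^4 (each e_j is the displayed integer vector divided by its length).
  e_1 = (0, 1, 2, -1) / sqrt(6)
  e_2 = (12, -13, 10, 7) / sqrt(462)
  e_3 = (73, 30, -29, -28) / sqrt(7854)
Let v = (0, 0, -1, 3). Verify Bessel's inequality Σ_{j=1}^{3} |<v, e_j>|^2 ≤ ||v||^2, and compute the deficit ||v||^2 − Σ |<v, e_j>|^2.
Σ |<v, e_j>|^2 = 491/102; ||v||^2 = 10; deficit = 529/102

Write each e_j = u_j / sqrt(<u_j, u_j>) where u_j is the displayed integer vector. Then <v, e_j> = <v, u_j> / sqrt(<u_j, u_j>), so |<v, e_j>|^2 = <v, u_j>^2 / <u_j, u_j>.
Coefficients: <v, e_1> = -5/sqrt(6), <v, e_2> = 11/sqrt(462), <v, e_3> = -55/sqrt(7854).
Square and sum: Σ |<v, e_j>|^2 = 491/102.
Compute ||v||^2 = v·v = 10.
Deficit = 10 − 491/102 = 529/102 ≥ 0, confirming Bessel's inequality. (The deficit equals ||v − Σ <v,e_j> e_j||^2, the squared distance from v to span{e_j}.)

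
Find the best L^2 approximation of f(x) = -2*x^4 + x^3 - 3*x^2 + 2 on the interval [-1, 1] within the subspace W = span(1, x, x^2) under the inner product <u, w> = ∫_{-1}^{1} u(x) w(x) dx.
g(x) = -33*x^2/7 + 3*x/5 + 76/35

The best approximation g ∈ W is the orthogonal projection of f onto W. Writing g = a_0 + a_1 x + a_2 x^2, the coefficients solve the normal equations G · a = b where
  G_{ij} = <φ_i, φ_j> and b_i = <f, φ_i>, with φ_0 = 1, φ_1 = x, φ_2 = x^2.
G =
  [2, 0, 2/3]
  [0, 2/3, 0]
  [2/3, 0, 2/5],
b = (6/5, 2/5, -46/105).
Solving gives a_0 = 76/35, a_1 = 3/5, a_2 = -33/7, so
  g(x) = -33*x^2/7 + 3*x/5 + 76/35.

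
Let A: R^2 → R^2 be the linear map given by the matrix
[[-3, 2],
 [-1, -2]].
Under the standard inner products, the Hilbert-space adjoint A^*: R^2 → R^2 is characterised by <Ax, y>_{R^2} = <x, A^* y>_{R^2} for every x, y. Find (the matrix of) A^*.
A^* = A^T =
[[-3, -1],
 [2, -2]]

For real matrices with standard dot products, the defining identity <Ax, y> = <x, A^* y> gives (Ax)^T y = x^T (A^*) y, i.e. x^T A^T y = x^T (A^*) y. Since this holds for all x, y, we must have A^* = A^T. Therefore
A^* =
[[-3, -1],
 [2, -2]].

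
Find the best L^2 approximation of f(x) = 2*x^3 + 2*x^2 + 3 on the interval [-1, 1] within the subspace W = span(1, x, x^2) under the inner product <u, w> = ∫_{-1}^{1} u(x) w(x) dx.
g(x) = 2*x^2 + 6*x/5 + 3

The best approximation g ∈ W is the orthogonal projection of f onto W. Writing g = a_0 + a_1 x + a_2 x^2, the coefficients solve the normal equations G · a = b where
  G_{ij} = <φ_i, φ_j> and b_i = <f, φ_i>, with φ_0 = 1, φ_1 = x, φ_2 = x^2.
G =
  [2, 0, 2/3]
  [0, 2/3, 0]
  [2/3, 0, 2/5],
b = (22/3, 4/5, 14/5).
Solving gives a_0 = 3, a_1 = 6/5, a_2 = 2, so
  g(x) = 2*x^2 + 6*x/5 + 3.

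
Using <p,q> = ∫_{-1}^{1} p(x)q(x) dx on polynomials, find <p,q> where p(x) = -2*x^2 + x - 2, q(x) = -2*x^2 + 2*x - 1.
<p,q> = 164/15

Expand the product: p(x)·q(x) = 4*x^4 - 6*x^3 + 8*x^2 - 5*x + 2.
∫_{-1}^{1} of each monomial x^k gives [2/(k+1) if k even, 0 if k odd]. Integrating term-by-term (or equivalently evaluating the antiderivative F(x) = 4*x^5/5 - 3*x^4/2 + 8*x^3/3 - 5*x^2/2 + 2*x at the endpoints):
  F(1) − F(−1) = 22/15 − (-142/15) = 164/15.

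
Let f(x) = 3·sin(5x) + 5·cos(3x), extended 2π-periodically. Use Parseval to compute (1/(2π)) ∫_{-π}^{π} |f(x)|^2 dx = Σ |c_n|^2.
Σ |c_n|^2 = 17

Expand |f|^2 and use orthogonality of {sin(nx), cos(mx)} on [-π, π]:
  ∫_{-π}^{π} sin(nx)^2 dx = π, ∫ cos(mx)^2 dx = π, and cross terms integrate to 0.
So ∫_{-π}^{π} f(x)^2 dx = 3^2 · π + 5^2 · π = (9 + 25)π.
Divide by 2π: (9 + 25)/2 = 17.
By Parseval, this equals Σ |c_n|^2.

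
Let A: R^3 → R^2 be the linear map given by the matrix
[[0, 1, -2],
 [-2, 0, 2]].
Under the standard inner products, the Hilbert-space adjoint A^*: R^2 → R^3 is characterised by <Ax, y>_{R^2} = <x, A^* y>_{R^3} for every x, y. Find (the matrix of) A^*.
A^* = A^T =
[[0, -2],
 [1, 0],
 [-2, 2]]

For real matrices with standard dot products, the defining identity <Ax, y> = <x, A^* y> gives (Ax)^T y = x^T (A^*) y, i.e. x^T A^T y = x^T (A^*) y. Since this holds for all x, y, we must have A^* = A^T. Therefore
A^* =
[[0, -2],
 [1, 0],
 [-2, 2]].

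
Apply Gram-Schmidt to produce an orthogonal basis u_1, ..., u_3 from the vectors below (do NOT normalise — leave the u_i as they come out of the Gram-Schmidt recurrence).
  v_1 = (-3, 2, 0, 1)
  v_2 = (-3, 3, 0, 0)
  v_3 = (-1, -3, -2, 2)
Orthogonal basis:
  u_1 = (-3, 2, 0, 1)
  u_2 = (3/14, 6/7, 0, -15/14)
  u_3 = (-2/3, -2/3, -2, -2/3)

Apply the Gram-Schmidt recurrence
  u_1 = v_1
  u_i = v_i − Σ_{j<i} ((v_i · u_j) / (u_j · u_j)) · u_j.

Step by step this gives:
  u_1 = (-3, 2, 0, 1)
  u_2 = (3/14, 6/7, 0, -15/14)
  u_3 = (-2/3, -2/3, -2, -2/3)

Orthogonality check:
  u_2 · u_1 = 0 (should be 0)
  u_3 · u_1 = 0 (should be 0)
  u_3 · u_2 = 0 (should be 0)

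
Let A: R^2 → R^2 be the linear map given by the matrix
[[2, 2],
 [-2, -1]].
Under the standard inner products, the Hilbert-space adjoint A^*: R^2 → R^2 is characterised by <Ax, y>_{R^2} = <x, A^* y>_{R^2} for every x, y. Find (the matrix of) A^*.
A^* = A^T =
[[2, -2],
 [2, -1]]

For real matrices with standard dot products, the defining identity <Ax, y> = <x, A^* y> gives (Ax)^T y = x^T (A^*) y, i.e. x^T A^T y = x^T (A^*) y. Since this holds for all x, y, we must have A^* = A^T. Therefore
A^* =
[[2, -2],
 [2, -1]].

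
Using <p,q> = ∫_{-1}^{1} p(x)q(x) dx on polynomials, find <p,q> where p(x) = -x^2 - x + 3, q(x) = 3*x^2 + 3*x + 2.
<p,q> = 202/15

Expand the product: p(x)·q(x) = -3*x^4 - 6*x^3 + 4*x^2 + 7*x + 6.
∫_{-1}^{1} of each monomial x^k gives [2/(k+1) if k even, 0 if k odd]. Integrating term-by-term (or equivalently evaluating the antiderivative F(x) = -3*x^5/5 - 3*x^4/2 + 4*x^3/3 + 7*x^2/2 + 6*x at the endpoints):
  F(1) − F(−1) = 131/15 − (-71/15) = 202/15.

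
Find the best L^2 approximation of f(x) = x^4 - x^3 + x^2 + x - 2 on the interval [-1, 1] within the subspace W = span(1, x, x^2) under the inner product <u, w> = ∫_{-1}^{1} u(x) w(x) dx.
g(x) = 13*x^2/7 + 2*x/5 - 73/35

The best approximation g ∈ W is the orthogonal projection of f onto W. Writing g = a_0 + a_1 x + a_2 x^2, the coefficients solve the normal equations G · a = b where
  G_{ij} = <φ_i, φ_j> and b_i = <f, φ_i>, with φ_0 = 1, φ_1 = x, φ_2 = x^2.
G =
  [2, 0, 2/3]
  [0, 2/3, 0]
  [2/3, 0, 2/5],
b = (-44/15, 4/15, -68/105).
Solving gives a_0 = -73/35, a_1 = 2/5, a_2 = 13/7, so
  g(x) = 13*x^2/7 + 2*x/5 - 73/35.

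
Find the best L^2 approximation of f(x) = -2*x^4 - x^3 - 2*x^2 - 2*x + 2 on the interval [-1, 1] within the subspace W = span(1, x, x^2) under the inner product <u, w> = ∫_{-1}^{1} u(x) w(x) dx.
g(x) = -26*x^2/7 - 13*x/5 + 76/35

The best approximation g ∈ W is the orthogonal projection of f onto W. Writing g = a_0 + a_1 x + a_2 x^2, the coefficients solve the normal equations G · a = b where
  G_{ij} = <φ_i, φ_j> and b_i = <f, φ_i>, with φ_0 = 1, φ_1 = x, φ_2 = x^2.
G =
  [2, 0, 2/3]
  [0, 2/3, 0]
  [2/3, 0, 2/5],
b = (28/15, -26/15, -4/105).
Solving gives a_0 = 76/35, a_1 = -13/5, a_2 = -26/7, so
  g(x) = -26*x^2/7 - 13*x/5 + 76/35.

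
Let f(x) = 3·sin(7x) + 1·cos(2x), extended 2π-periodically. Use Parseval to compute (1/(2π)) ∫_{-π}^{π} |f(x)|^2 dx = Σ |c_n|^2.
Σ |c_n|^2 = 5

Expand |f|^2 and use orthogonality of {sin(nx), cos(mx)} on [-π, π]:
  ∫_{-π}^{π} sin(nx)^2 dx = π, ∫ cos(mx)^2 dx = π, and cross terms integrate to 0.
So ∫_{-π}^{π} f(x)^2 dx = 3^2 · π + 1^2 · π = (9 + 1)π.
Divide by 2π: (9 + 1)/2 = 5.
By Parseval, this equals Σ |c_n|^2.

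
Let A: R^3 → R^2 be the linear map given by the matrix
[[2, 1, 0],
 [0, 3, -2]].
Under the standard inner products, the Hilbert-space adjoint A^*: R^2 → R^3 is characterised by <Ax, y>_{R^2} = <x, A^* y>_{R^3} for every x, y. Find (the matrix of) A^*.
A^* = A^T =
[[2, 0],
 [1, 3],
 [0, -2]]

For real matrices with standard dot products, the defining identity <Ax, y> = <x, A^* y> gives (Ax)^T y = x^T (A^*) y, i.e. x^T A^T y = x^T (A^*) y. Since this holds for all x, y, we must have A^* = A^T. Therefore
A^* =
[[2, 0],
 [1, 3],
 [0, -2]].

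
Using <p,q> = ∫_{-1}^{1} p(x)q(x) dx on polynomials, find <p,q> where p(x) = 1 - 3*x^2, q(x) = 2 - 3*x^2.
<p,q> = 8/5

Expand the product: p(x)·q(x) = 9*x^4 - 9*x^2 + 2.
∫_{-1}^{1} of each monomial x^k gives [2/(k+1) if k even, 0 if k odd]. Integrating term-by-term (or equivalently evaluating the antiderivative F(x) = 9*x^5/5 - 3*x^3 + 2*x at the endpoints):
  F(1) − F(−1) = 4/5 − (-4/5) = 8/5.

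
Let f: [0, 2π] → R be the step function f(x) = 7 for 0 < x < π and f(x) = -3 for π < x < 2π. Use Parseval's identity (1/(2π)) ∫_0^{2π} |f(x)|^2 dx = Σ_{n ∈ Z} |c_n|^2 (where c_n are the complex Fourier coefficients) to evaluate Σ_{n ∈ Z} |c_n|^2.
Σ |c_n|^2 = 29

Parseval equates the L^2 energy of f (normalised by 1/(2π)) with the ℓ^2 sum of its Fourier coefficients: (1/(2π)) ∫_0^{2π} |f|^2 = Σ |c_n|^2.
Compute the left side: (1/(2π)) [∫_0^π 7^2 dx + ∫_π^{2π} (-3)^2 dx] = (1/(2π)) · (49π + 9π) = (49 + 9)/2 = 29.
So Σ_{n ∈ Z} |c_n|^2 = 29.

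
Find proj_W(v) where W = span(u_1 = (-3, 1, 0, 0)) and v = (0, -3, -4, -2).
proj_W(v) = (9/10, -3/10, 0, 0)

Set up U = [u_1 | ... | u_1] ∈ R^(4×1). The projector onto W = col(U) is P = U (U^T U)^(-1) U^T.
Compute U^T U =
  [10],
and U^T v = (-3).
Solve U^T U · c = U^T v for the coefficients: c = (-3/10). The projection is proj_W(v) = U c.
Check: (v - proj_W(v)) · u_1 = 0  (should be 0).
Result: proj_W(v) = (9/10, -3/10, 0, 0).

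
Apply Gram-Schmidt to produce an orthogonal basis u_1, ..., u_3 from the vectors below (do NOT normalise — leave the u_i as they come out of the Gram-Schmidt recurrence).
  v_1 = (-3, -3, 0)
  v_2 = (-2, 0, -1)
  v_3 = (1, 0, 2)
Orthogonal basis:
  u_1 = (-3, -3, 0)
  u_2 = (-1, 1, -1)
  u_3 = (-1/2, 1/2, 1)

Apply the Gram-Schmidt recurrence
  u_1 = v_1
  u_i = v_i − Σ_{j<i} ((v_i · u_j) / (u_j · u_j)) · u_j.

Step by step this gives:
  u_1 = (-3, -3, 0)
  u_2 = (-1, 1, -1)
  u_3 = (-1/2, 1/2, 1)

Orthogonality check:
  u_2 · u_1 = 0 (should be 0)
  u_3 · u_1 = 0 (should be 0)
  u_3 · u_2 = 0 (should be 0)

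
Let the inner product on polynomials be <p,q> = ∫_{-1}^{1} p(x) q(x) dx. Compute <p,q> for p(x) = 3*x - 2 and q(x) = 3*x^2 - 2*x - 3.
<p,q> = 4

Expand the product: p(x)·q(x) = 9*x^3 - 12*x^2 - 5*x + 6.
∫_{-1}^{1} of each monomial x^k gives [2/(k+1) if k even, 0 if k odd]. Integrating term-by-term (or equivalently evaluating the antiderivative F(x) = 9*x^4/4 - 4*x^3 - 5*x^2/2 + 6*x at the endpoints):
  F(1) − F(−1) = 7/4 − (-9/4) = 4.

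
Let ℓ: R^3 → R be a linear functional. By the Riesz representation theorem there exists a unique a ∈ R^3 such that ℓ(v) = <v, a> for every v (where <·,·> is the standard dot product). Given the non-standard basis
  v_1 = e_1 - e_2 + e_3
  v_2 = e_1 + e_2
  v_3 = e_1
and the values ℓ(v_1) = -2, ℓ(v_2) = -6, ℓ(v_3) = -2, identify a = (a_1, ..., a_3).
a = (-2, -4, -4)

Write a = (a_1, ..., a_3) in the standard basis. For each basis vector v_i, ℓ(v_i) = <v_i, a> is a linear equation in the a_j's. Collect the n equations into a matrix system V a = ℓ, where row i of V is v_i (expressed in the standard basis). Since V is invertible (lower-triangular with 1s on the diagonal, up to permutation), solve by back-substitution:
  V =
[[1, -1, 1],
 [1, 1, 0],
 [1, 0, 0]]
  V a = (-2, -6, -2)
Solving gives a = (-2, -4, -4).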